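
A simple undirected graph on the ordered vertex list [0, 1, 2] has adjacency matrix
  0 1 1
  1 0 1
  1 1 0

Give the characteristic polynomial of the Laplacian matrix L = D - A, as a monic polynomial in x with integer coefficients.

x^3 - 6x^2 + 9x

Reading degrees in the order [0, 1, 2] gives [2, 2, 2]; set D = diag(2, 2, 2) and form L = D - A. The eigenvalues of L are [0, 3, 3]; the characteristic polynomial is the product of (x - lambda_i), which multiplies out to x^3 - 6x^2 + 9x. The coefficient of x^2 equals -trace(L) = -6, matching the sum of degrees.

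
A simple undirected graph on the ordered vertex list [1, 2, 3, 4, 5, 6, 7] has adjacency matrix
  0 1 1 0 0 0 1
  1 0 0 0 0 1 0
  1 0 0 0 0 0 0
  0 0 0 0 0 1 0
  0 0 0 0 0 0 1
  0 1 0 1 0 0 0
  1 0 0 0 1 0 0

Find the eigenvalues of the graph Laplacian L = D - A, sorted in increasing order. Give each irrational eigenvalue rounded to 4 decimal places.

Each diagonal entry of L is the vertex degree and each off-diagonal entry is -1 where an edge is present, 0 otherwise; in the order [1, 2, 3, 4, 5, 6, 7] the diagonal is [3, 2, 1, 1, 1, 2, 2]. Since every row of L sums to 0, the all-ones vector is in the kernel and 0 is an eigenvalue.

[0, 0.2603, 0.6262, 1.4055, 2.2742, 3.0996, 4.3342]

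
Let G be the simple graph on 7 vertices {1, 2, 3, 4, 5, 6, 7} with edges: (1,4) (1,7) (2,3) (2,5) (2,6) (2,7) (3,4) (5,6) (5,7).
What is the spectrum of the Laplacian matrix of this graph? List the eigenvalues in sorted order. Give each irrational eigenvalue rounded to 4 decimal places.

With the vertex order [1, 2, 3, 4, 5, 6, 7], the degrees are [2, 4, 2, 2, 3, 2, 3], giving D = diag(2, 4, 2, 2, 3, 2, 3) and L = D - A. Diagonalising L (or applying a numerical eigensolver to the 7x7 matrix) gives the spectrum above. By the matrix-tree theorem the graph has (1/7) * product of the nonzero eigenvalues = 37 spanning trees.

[0, 0.8111, 1.5858, 2.5431, 3.4569, 4.4142, 5.1889]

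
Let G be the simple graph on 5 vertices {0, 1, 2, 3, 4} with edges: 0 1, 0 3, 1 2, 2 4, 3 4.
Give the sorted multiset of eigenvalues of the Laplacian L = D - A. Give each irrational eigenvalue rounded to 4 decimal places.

[0, 1.3820, 1.3820, 3.6180, 3.6180]

With the vertex order [0, 1, 2, 3, 4], the degrees are [2, 2, 2, 2, 2], giving D = diag(2, 2, 2, 2, 2) and L = D - A. L is symmetric positive semidefinite, so every eigenvalue is real and nonnegative. The single zero eigenvalue shows the graph is connected. The largest eigenvalue, 3.6180, is at most the vertex count 5.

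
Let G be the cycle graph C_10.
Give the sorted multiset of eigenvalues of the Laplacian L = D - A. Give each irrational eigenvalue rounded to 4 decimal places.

The graph has 10 vertices and degree multiset [2, 2, 2, 2, 2, 2, 2, 2, 2, 2]; D is the diagonal matrix of degrees and L = D - A. L is symmetric positive semidefinite, so every eigenvalue is real and nonnegative. By the matrix-tree theorem the graph has (1/10) * product of the nonzero eigenvalues = 10 spanning trees.

[0, 0.3820, 0.3820, 1.3820, 1.3820, 2.6180, 2.6180, 3.6180, 3.6180, 4]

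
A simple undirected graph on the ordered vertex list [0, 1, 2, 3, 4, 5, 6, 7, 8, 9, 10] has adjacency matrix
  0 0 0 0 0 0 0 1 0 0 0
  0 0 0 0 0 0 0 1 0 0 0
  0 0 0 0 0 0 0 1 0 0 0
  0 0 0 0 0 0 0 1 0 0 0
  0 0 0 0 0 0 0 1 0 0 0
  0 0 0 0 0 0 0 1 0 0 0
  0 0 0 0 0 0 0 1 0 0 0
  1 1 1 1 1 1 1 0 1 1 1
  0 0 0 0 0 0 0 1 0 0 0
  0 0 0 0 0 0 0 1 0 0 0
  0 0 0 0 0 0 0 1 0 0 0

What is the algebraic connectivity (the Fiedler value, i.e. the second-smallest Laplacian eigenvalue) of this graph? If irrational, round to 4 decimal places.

1

Reading degrees in the order [0, 1, 2, 3, 4, 5, 6, 7, 8, 9, 10] gives [1, 1, 1, 1, 1, 1, 1, 10, 1, 1, 1]; set D = diag(1, 1, 1, 1, 1, 1, 1, 10, 1, 1, 1) and form L = D - A. The sorted Laplacian eigenvalues are [0, 1, 1, 1, 1, 1, 1, 1, 1, 1, 11]; the algebraic connectivity is the second entry, 1.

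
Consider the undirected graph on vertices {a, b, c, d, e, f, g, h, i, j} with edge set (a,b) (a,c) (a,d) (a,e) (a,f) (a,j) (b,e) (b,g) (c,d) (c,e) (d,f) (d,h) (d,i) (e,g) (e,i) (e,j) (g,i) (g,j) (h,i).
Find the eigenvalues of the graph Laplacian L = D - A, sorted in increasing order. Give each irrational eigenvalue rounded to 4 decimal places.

Each diagonal entry of L is the vertex degree and each off-diagonal entry is -1 where an edge is present, 0 otherwise; in the order [a, b, c, d, e, f, g, h, i, j] the diagonal is [6, 3, 3, 5, 6, 2, 4, 2, 4, 3]. The multiplicity of 0 as a Laplacian eigenvalue equals the number of connected components.

[0, 1.3554, 1.6299, 2.6118, 3, 3.7976, 5.1848, 5.9423, 6.8778, 7.6003]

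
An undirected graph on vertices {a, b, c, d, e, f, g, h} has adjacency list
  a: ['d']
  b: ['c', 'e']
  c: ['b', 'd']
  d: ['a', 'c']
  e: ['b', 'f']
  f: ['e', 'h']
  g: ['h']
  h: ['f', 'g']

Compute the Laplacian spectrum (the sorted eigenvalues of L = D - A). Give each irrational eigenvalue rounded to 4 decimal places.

Reading degrees in the order [a, b, c, d, e, f, g, h] gives [1, 2, 2, 2, 2, 2, 1, 2]; set D = diag(1, 2, 2, 2, 2, 2, 1, 2) and form L = D - A. Since every row of L sums to 0, the all-ones vector is in the kernel and 0 is an eigenvalue. There is one zero in the spectrum, matching the 1 component.

[0, 0.1522, 0.5858, 1.2346, 2, 2.7654, 3.4142, 3.8478]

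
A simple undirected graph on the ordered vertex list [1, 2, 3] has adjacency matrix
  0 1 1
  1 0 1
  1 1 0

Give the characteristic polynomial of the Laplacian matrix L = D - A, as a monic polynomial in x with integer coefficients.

Each diagonal entry of L is the vertex degree and each off-diagonal entry is -1 where an edge is present, 0 otherwise; in the order [1, 2, 3] the diagonal is [2, 2, 2]. The eigenvalues of L are [0, 3, 3]; the characteristic polynomial is the product of (x - lambda_i), which multiplies out to x^3 - 6x^2 + 9x. Since p(0) = det(-L) = 0, x divides p(x). The eigenvalues sum to 6, which equals trace(L) = 2|E|. The largest eigenvalue, 3, is at most the vertex count 3.

x^3 - 6x^2 + 9x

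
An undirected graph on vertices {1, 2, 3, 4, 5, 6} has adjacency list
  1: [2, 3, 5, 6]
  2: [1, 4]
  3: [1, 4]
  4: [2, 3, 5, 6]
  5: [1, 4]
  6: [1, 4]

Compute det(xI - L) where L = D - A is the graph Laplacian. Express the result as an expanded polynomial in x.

Each diagonal entry of L is the vertex degree and each off-diagonal entry is -1 where an edge is present, 0 otherwise; in the order [1, 2, 3, 4, 5, 6] the diagonal is [4, 2, 2, 4, 2, 2]. The eigenvalues of L are [0, 2, 2, 2, 4, 6]; the characteristic polynomial is the product of (x - lambda_i), which multiplies out to x^6 - 16x^5 + 96x^4 - 272x^3 + 368x^2 - 192x. Since p(0) = det(-L) = 0, x divides p(x).

x^6 - 16x^5 + 96x^4 - 272x^3 + 368x^2 - 192x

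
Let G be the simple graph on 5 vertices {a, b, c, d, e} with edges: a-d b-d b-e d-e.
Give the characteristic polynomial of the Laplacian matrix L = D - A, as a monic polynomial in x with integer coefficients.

x^5 - 8x^4 + 19x^3 - 12x^2

Each diagonal entry of L is the vertex degree and each off-diagonal entry is -1 where an edge is present, 0 otherwise; in the order [a, b, c, d, e] the diagonal is [1, 2, 0, 3, 2]. Computing det(xI - L) by cofactor expansion (or equivalently via sum-over-permutations) gives x^5 - 8x^4 + 19x^3 - 12x^2. The coefficient of x^4 equals -trace(L) = -8, matching the sum of degrees. The eigenvalues sum to 8, which equals trace(L) = 2|E|. There are 2 zeros in the spectrum, matching the 2 components.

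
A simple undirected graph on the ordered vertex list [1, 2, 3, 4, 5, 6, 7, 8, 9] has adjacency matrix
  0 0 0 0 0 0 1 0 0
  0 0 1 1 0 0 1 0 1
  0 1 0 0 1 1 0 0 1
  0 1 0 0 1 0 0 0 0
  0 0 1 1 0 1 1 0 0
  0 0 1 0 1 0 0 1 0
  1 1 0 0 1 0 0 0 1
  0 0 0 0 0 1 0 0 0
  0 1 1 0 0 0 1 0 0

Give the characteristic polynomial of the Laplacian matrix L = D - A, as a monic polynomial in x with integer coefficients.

x^9 - 26x^8 + 281x^7 - 1636x^6 + 5555x^5 - 11118x^4 + 12601x^3 - 7252x^2 + 1602x

With the vertex order [1, 2, 3, 4, 5, 6, 7, 8, 9], the degrees are [1, 4, 4, 2, 4, 3, 4, 1, 3], giving D = diag(1, 4, 4, 2, 4, 3, 4, 1, 3) and L = D - A. Computing det(xI - L) by cofactor expansion (or equivalently via sum-over-permutations) gives x^9 - 26x^8 + 281x^7 - 1636x^6 + 5555x^5 - 11118x^4 + 12601x^3 - 7252x^2 + 1602x. Since p(0) = det(-L) = 0, x divides p(x). The eigenvalues sum to 26, which equals trace(L) = 2|E|.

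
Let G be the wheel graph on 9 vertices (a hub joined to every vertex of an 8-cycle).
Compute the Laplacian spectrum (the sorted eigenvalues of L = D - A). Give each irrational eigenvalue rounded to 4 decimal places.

The graph has 9 vertices and degree multiset [8, 3, 3, 3, 3, 3, 3, 3, 3]; D is the diagonal matrix of degrees and L = D - A. L is symmetric positive semidefinite, so every eigenvalue is real and nonnegative. The single zero eigenvalue shows the graph is connected. By the matrix-tree theorem the graph has (1/9) * product of the nonzero eigenvalues = 2205 spanning trees.

[0, 1.5858, 1.5858, 3, 3, 4.4142, 4.4142, 5, 9]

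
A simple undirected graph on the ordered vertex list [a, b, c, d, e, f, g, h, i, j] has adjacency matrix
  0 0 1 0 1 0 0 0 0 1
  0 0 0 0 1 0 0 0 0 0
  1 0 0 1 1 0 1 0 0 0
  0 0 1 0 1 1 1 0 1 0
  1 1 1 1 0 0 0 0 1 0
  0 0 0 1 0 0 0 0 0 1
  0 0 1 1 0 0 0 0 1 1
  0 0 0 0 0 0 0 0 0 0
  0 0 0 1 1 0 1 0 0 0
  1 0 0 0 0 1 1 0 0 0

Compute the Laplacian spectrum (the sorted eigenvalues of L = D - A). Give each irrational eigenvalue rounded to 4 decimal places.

[0, 0, 0.8433, 1.7209, 2.2299, 3.2503, 3.8279, 5.5059, 6.0203, 6.6014]

With the vertex order [a, b, c, d, e, f, g, h, i, j], the degrees are [3, 1, 4, 5, 5, 2, 4, 0, 3, 3], giving D = diag(3, 1, 4, 5, 5, 2, 4, 0, 3, 3) and L = D - A. Diagonalising L (or applying a numerical eigensolver to the 10x10 matrix) gives the spectrum above. The 2 zero eigenvalues correspond to the 2 connected components.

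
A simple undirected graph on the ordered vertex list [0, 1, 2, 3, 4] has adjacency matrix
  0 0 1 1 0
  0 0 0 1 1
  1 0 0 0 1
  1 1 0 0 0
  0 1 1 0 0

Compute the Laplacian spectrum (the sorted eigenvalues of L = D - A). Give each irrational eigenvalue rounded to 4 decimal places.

Each diagonal entry of L is the vertex degree and each off-diagonal entry is -1 where an edge is present, 0 otherwise; in the order [0, 1, 2, 3, 4] the diagonal is [2, 2, 2, 2, 2]. Diagonalising L (or applying a numerical eigensolver to the 5x5 matrix) gives the spectrum above. By the matrix-tree theorem the graph has (1/5) * product of the nonzero eigenvalues = 5 spanning trees. The eigenvalues sum to 10, which equals trace(L) = 2|E|.

[0, 1.3820, 1.3820, 3.6180, 3.6180]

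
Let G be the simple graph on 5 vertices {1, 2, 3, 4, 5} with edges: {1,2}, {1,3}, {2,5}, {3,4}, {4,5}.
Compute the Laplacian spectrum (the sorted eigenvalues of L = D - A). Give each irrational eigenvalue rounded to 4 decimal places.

Reading degrees in the order [1, 2, 3, 4, 5] gives [2, 2, 2, 2, 2]; set D = diag(2, 2, 2, 2, 2) and form L = D - A. The multiplicity of 0 as a Laplacian eigenvalue equals the number of connected components. The eigenvalues sum to 10, which equals trace(L) = 2|E|.

[0, 1.3820, 1.3820, 3.6180, 3.6180]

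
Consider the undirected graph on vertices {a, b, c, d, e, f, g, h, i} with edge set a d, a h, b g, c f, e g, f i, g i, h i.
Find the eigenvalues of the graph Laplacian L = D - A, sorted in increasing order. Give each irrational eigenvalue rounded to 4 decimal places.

[0, 0.2217, 0.3327, 1, 1.1923, 2.1071, 3, 3.4413, 4.7049]

Reading degrees in the order [a, b, c, d, e, f, g, h, i] gives [2, 1, 1, 1, 1, 2, 3, 2, 3]; set D = diag(2, 1, 1, 1, 1, 2, 3, 2, 3) and form L = D - A. Since every row of L sums to 0, the all-ones vector is in the kernel and 0 is an eigenvalue. The largest eigenvalue, 4.7049, is at most the vertex count 9.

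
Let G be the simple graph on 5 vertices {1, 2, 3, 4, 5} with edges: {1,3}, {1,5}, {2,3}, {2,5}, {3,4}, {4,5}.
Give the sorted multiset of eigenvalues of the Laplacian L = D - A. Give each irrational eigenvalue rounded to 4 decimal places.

Each diagonal entry of L is the vertex degree and each off-diagonal entry is -1 where an edge is present, 0 otherwise; in the order [1, 2, 3, 4, 5] the diagonal is [2, 2, 3, 2, 3]. Since every row of L sums to 0, the all-ones vector is in the kernel and 0 is an eigenvalue. The single zero eigenvalue shows the graph is connected. By the matrix-tree theorem the graph has (1/5) * product of the nonzero eigenvalues = 12 spanning trees. The eigenvalues sum to 12, which equals trace(L) = 2|E|.

[0, 2, 2, 3, 5]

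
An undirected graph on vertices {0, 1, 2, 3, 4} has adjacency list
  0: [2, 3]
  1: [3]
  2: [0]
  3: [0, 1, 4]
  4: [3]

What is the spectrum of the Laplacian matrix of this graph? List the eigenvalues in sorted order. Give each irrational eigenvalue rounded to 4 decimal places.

[0, 0.5188, 1, 2.3111, 4.1701]

Reading degrees in the order [0, 1, 2, 3, 4] gives [2, 1, 1, 3, 1]; set D = diag(2, 1, 1, 3, 1) and form L = D - A. Since every row of L sums to 0, the all-ones vector is in the kernel and 0 is an eigenvalue. The single zero eigenvalue shows the graph is connected. There is one zero in the spectrum, matching the 1 component.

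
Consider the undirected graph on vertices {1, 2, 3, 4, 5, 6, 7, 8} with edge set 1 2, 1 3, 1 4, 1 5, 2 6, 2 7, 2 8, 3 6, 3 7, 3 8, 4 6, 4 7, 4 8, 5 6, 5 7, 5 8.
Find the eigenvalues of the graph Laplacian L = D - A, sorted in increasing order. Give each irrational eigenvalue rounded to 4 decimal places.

With the vertex order [1, 2, 3, 4, 5, 6, 7, 8], the degrees are [4, 4, 4, 4, 4, 4, 4, 4], giving D = diag(4, 4, 4, 4, 4, 4, 4, 4) and L = D - A. The multiplicity of 0 as a Laplacian eigenvalue equals the number of connected components. The single zero eigenvalue shows the graph is connected. There is one zero in the spectrum, matching the 1 component.

[0, 4, 4, 4, 4, 4, 4, 8]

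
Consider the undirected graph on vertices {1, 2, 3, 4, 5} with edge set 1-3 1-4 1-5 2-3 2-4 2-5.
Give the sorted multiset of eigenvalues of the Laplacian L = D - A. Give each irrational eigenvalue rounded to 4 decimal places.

Reading degrees in the order [1, 2, 3, 4, 5] gives [3, 3, 2, 2, 2]; set D = diag(3, 3, 2, 2, 2) and form L = D - A. Diagonalising L (or applying a numerical eigensolver to the 5x5 matrix) gives the spectrum above. The eigenvalues sum to 12, which equals trace(L) = 2|E|.

[0, 2, 2, 3, 5]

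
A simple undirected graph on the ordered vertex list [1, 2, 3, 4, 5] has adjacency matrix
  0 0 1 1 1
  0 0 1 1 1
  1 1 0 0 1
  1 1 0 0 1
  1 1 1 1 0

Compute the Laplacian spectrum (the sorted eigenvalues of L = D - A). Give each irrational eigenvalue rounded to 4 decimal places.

Reading degrees in the order [1, 2, 3, 4, 5] gives [3, 3, 3, 3, 4]; set D = diag(3, 3, 3, 3, 4) and form L = D - A. The multiplicity of 0 as a Laplacian eigenvalue equals the number of connected components. The largest eigenvalue, 5, is at most the vertex count 5. There is one zero in the spectrum, matching the 1 component.

[0, 3, 3, 5, 5]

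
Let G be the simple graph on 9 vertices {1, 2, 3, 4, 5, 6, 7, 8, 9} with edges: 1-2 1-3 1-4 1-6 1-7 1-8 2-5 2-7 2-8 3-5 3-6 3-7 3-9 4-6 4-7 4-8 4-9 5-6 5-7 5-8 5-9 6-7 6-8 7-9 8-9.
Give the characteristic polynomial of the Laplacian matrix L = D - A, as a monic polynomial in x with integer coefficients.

x^9 - 50x^8 + 1083x^7 - 13268x^6 + 100523x^5 - 482122x^4 + 1429002x^3 - 2392398x^2 + 1731564x

Each diagonal entry of L is the vertex degree and each off-diagonal entry is -1 where an edge is present, 0 otherwise; in the order [1, 2, 3, 4, 5, 6, 7, 8, 9] the diagonal is [6, 4, 5, 5, 6, 6, 7, 6, 5]. Computing det(xI - L) by cofactor expansion (or equivalently via sum-over-permutations) gives x^9 - 50x^8 + 1083x^7 - 13268x^6 + 100523x^5 - 482122x^4 + 1429002x^3 - 2392398x^2 + 1731564x. The coefficient of x^8 equals -trace(L) = -50, matching the sum of degrees. By the matrix-tree theorem the graph has (1/9) * product of the nonzero eigenvalues = 192396 spanning trees.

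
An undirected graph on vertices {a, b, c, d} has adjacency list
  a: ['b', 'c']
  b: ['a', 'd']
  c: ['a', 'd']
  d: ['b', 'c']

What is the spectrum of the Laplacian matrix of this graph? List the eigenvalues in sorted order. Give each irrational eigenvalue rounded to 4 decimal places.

Reading degrees in the order [a, b, c, d] gives [2, 2, 2, 2]; set D = diag(2, 2, 2, 2) and form L = D - A. Since every row of L sums to 0, the all-ones vector is in the kernel and 0 is an eigenvalue. By the matrix-tree theorem the graph has (1/4) * product of the nonzero eigenvalues = 4 spanning trees.

[0, 2, 2, 4]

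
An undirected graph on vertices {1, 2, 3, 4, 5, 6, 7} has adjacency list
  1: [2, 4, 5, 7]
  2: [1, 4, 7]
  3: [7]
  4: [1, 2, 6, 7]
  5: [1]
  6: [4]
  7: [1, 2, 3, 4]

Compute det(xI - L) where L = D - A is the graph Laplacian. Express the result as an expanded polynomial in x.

With the vertex order [1, 2, 3, 4, 5, 6, 7], the degrees are [4, 3, 1, 4, 1, 1, 4], giving D = diag(4, 3, 1, 4, 1, 1, 4) and L = D - A. Computing det(xI - L) by cofactor expansion (or equivalently via sum-over-permutations) gives x^7 - 18x^6 + 123x^5 - 396x^4 + 612x^3 - 432x^2 + 112x. The coefficient of x^6 equals -trace(L) = -18, matching the sum of degrees. The largest eigenvalue, 5.2361, is at most the vertex count 7. By the matrix-tree theorem the graph has (1/7) * product of the nonzero eigenvalues = 16 spanning trees.

x^7 - 18x^6 + 123x^5 - 396x^4 + 612x^3 - 432x^2 + 112x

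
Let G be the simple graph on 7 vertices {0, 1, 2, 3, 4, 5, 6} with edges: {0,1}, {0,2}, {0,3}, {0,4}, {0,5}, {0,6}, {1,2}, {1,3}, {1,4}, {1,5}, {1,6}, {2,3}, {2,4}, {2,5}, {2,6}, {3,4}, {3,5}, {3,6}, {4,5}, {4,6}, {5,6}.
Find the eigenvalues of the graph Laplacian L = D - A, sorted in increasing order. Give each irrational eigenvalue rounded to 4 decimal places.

[0, 7, 7, 7, 7, 7, 7]

Each diagonal entry of L is the vertex degree and each off-diagonal entry is -1 where an edge is present, 0 otherwise; in the order [0, 1, 2, 3, 4, 5, 6] the diagonal is [6, 6, 6, 6, 6, 6, 6]. L is symmetric positive semidefinite, so every eigenvalue is real and nonnegative. The single zero eigenvalue shows the graph is connected. The largest eigenvalue, 7, is at most the vertex count 7. There is one zero in the spectrum, matching the 1 component.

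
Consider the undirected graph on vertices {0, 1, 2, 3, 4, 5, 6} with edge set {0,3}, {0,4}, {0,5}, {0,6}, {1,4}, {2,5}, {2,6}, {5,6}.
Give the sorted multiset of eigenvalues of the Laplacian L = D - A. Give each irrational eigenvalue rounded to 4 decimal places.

[0, 0.4330, 0.8510, 2.3024, 3.1129, 4, 5.3006]

Each diagonal entry of L is the vertex degree and each off-diagonal entry is -1 where an edge is present, 0 otherwise; in the order [0, 1, 2, 3, 4, 5, 6] the diagonal is [4, 1, 2, 1, 2, 3, 3]. Since every row of L sums to 0, the all-ones vector is in the kernel and 0 is an eigenvalue.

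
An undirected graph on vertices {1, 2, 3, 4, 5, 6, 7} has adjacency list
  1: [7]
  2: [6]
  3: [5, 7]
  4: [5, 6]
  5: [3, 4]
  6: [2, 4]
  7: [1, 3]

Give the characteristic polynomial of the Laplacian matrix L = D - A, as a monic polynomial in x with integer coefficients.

x^7 - 12x^6 + 55x^5 - 120x^4 + 126x^3 - 56x^2 + 7x

With the vertex order [1, 2, 3, 4, 5, 6, 7], the degrees are [1, 1, 2, 2, 2, 2, 2], giving D = diag(1, 1, 2, 2, 2, 2, 2) and L = D - A. L has integer entries, so p(x) = det(xI - L) has integer coefficients. Expanding the determinant yields x^7 - 12x^6 + 55x^5 - 120x^4 + 126x^3 - 56x^2 + 7x. Since p(0) = det(-L) = 0, x divides p(x).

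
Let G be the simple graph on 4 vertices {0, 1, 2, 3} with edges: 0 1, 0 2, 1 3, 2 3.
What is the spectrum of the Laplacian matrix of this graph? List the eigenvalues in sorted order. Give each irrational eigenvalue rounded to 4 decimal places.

[0, 2, 2, 4]

Each diagonal entry of L is the vertex degree and each off-diagonal entry is -1 where an edge is present, 0 otherwise; in the order [0, 1, 2, 3] the diagonal is [2, 2, 2, 2]. Since every row of L sums to 0, the all-ones vector is in the kernel and 0 is an eigenvalue.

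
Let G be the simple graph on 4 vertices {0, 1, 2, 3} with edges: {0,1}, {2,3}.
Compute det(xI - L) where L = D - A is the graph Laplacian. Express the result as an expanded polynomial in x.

x^4 - 4x^3 + 4x^2

Each diagonal entry of L is the vertex degree and each off-diagonal entry is -1 where an edge is present, 0 otherwise; in the order [0, 1, 2, 3] the diagonal is [1, 1, 1, 1]. The eigenvalues of L are [0, 0, 2, 2]; the characteristic polynomial is the product of (x - lambda_i), which multiplies out to x^4 - 4x^3 + 4x^2. The coefficient of x^3 equals -trace(L) = -4, matching the sum of degrees. The largest eigenvalue, 2, is at most the vertex count 4.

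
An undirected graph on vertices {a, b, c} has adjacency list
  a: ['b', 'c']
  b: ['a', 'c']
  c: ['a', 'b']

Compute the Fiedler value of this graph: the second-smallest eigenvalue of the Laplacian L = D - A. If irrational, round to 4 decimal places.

3

Reading degrees in the order [a, b, c] gives [2, 2, 2]; set D = diag(2, 2, 2) and form L = D - A. The smallest Laplacian eigenvalue is always 0. The next one, lambda_2 = 3, measures how hard the graph is to disconnect: larger values mean better connectivity. By the matrix-tree theorem the graph has (1/3) * product of the nonzero eigenvalues = 3 spanning trees. There is one zero in the spectrum, matching the 1 component.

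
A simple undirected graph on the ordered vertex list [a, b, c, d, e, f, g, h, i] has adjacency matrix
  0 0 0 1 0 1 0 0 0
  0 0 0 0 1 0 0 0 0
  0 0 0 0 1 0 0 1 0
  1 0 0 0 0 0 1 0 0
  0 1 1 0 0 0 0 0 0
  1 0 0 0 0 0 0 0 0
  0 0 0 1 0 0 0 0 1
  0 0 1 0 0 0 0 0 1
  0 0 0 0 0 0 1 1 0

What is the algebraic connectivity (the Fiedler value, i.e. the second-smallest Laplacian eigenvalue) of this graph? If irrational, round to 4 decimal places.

0.1206

Each diagonal entry of L is the vertex degree and each off-diagonal entry is -1 where an edge is present, 0 otherwise; in the order [a, b, c, d, e, f, g, h, i] the diagonal is [2, 1, 2, 2, 2, 1, 2, 2, 2]. The sorted Laplacian eigenvalues are [0, 0.1206, 0.4679, 1, 1.6527, 2.3473, 3, 3.5321, 3.8794]; the algebraic connectivity is the second entry, 0.1206. The eigenvalues sum to 16, which equals trace(L) = 2|E|.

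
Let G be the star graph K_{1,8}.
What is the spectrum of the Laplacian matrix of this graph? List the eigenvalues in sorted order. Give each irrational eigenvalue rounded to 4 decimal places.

The graph has 9 vertices and degree multiset [8, 1, 1, 1, 1, 1, 1, 1, 1]; D is the diagonal matrix of degrees and L = D - A. Since every row of L sums to 0, the all-ones vector is in the kernel and 0 is an eigenvalue. The single zero eigenvalue shows the graph is connected. The eigenvalues sum to 16, which equals trace(L) = 2|E|.

[0, 1, 1, 1, 1, 1, 1, 1, 9]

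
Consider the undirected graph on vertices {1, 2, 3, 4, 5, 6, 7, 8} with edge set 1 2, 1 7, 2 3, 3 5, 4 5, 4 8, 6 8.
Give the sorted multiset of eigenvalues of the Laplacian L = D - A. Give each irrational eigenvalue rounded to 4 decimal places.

Each diagonal entry of L is the vertex degree and each off-diagonal entry is -1 where an edge is present, 0 otherwise; in the order [1, 2, 3, 4, 5, 6, 7, 8] the diagonal is [2, 2, 2, 2, 2, 1, 1, 2]. The multiplicity of 0 as a Laplacian eigenvalue equals the number of connected components. The eigenvalues sum to 14, which equals trace(L) = 2|E|.

[0, 0.1522, 0.5858, 1.2346, 2, 2.7654, 3.4142, 3.8478]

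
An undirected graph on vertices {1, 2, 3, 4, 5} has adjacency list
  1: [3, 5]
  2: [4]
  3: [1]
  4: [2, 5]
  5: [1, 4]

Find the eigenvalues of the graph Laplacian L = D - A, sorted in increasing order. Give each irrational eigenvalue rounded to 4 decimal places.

With the vertex order [1, 2, 3, 4, 5], the degrees are [2, 1, 1, 2, 2], giving D = diag(2, 1, 1, 2, 2) and L = D - A. The multiplicity of 0 as a Laplacian eigenvalue equals the number of connected components. The largest eigenvalue, 3.6180, is at most the vertex count 5.

[0, 0.3820, 1.3820, 2.6180, 3.6180]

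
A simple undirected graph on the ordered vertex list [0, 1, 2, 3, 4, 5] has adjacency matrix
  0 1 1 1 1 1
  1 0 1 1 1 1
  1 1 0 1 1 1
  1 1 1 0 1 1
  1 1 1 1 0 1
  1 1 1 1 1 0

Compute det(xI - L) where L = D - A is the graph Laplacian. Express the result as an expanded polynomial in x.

x^6 - 30x^5 + 360x^4 - 2160x^3 + 6480x^2 - 7776x

Reading degrees in the order [0, 1, 2, 3, 4, 5] gives [5, 5, 5, 5, 5, 5]; set D = diag(5, 5, 5, 5, 5, 5) and form L = D - A. L has integer entries, so p(x) = det(xI - L) has integer coefficients. Expanding the determinant yields x^6 - 30x^5 + 360x^4 - 2160x^3 + 6480x^2 - 7776x. Since p(0) = det(-L) = 0, x divides p(x).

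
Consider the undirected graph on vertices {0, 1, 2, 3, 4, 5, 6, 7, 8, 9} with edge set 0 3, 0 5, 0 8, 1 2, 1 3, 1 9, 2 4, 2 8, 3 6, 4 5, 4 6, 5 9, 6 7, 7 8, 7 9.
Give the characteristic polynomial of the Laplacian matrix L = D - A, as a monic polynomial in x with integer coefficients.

x^10 - 30x^9 + 390x^8 - 2880x^7 + 13305x^6 - 39882x^5 + 77640x^4 - 94800x^3 + 66000x^2 - 20000x

Reading degrees in the order [0, 1, 2, 3, 4, 5, 6, 7, 8, 9] gives [3, 3, 3, 3, 3, 3, 3, 3, 3, 3]; set D = diag(3, 3, 3, 3, 3, 3, 3, 3, 3, 3) and form L = D - A. The eigenvalues of L are [0, 2, 2, 2, 2, 2, 5, 5, 5, 5]; the characteristic polynomial is the product of (x - lambda_i), which multiplies out to x^10 - 30x^9 + 390x^8 - 2880x^7 + 13305x^6 - 39882x^5 + 77640x^4 - 94800x^3 + 66000x^2 - 20000x. The coefficient of x^9 equals -trace(L) = -30, matching the sum of degrees. The largest eigenvalue, 5, is at most the vertex count 10.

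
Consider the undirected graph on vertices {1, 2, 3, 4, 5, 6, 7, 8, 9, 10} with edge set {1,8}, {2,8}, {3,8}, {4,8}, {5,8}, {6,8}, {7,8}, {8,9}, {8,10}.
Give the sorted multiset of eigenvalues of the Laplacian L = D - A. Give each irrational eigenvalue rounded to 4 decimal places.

[0, 1, 1, 1, 1, 1, 1, 1, 1, 10]

With the vertex order [1, 2, 3, 4, 5, 6, 7, 8, 9, 10], the degrees are [1, 1, 1, 1, 1, 1, 1, 9, 1, 1], giving D = diag(1, 1, 1, 1, 1, 1, 1, 9, 1, 1) and L = D - A. L is symmetric positive semidefinite, so every eigenvalue is real and nonnegative.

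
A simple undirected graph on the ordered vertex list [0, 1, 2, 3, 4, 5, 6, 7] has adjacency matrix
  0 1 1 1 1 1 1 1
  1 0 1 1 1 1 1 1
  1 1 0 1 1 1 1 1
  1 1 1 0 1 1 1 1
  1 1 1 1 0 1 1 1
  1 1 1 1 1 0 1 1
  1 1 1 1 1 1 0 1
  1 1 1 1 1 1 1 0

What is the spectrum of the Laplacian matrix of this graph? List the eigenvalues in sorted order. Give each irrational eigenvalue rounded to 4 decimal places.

Reading degrees in the order [0, 1, 2, 3, 4, 5, 6, 7] gives [7, 7, 7, 7, 7, 7, 7, 7]; set D = diag(7, 7, 7, 7, 7, 7, 7, 7) and form L = D - A. L is symmetric positive semidefinite, so every eigenvalue is real and nonnegative. The single zero eigenvalue shows the graph is connected. By the matrix-tree theorem the graph has (1/8) * product of the nonzero eigenvalues = 262144 spanning trees.

[0, 8, 8, 8, 8, 8, 8, 8]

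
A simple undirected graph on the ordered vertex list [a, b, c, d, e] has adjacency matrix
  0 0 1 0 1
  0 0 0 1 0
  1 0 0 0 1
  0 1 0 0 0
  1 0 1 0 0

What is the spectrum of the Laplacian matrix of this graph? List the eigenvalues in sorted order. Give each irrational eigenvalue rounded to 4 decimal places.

With the vertex order [a, b, c, d, e], the degrees are [2, 1, 2, 1, 2], giving D = diag(2, 1, 2, 1, 2) and L = D - A. Since every row of L sums to 0, the all-ones vector is in the kernel and 0 is an eigenvalue. The 2 zero eigenvalues correspond to the 2 connected components. The eigenvalues sum to 8, which equals trace(L) = 2|E|. The largest eigenvalue, 3, is at most the vertex count 5.

[0, 0, 2, 3, 3]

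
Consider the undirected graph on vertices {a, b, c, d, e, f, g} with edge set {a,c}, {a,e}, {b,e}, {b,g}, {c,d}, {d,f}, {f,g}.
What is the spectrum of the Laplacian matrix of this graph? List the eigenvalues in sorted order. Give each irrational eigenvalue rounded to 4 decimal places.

Reading degrees in the order [a, b, c, d, e, f, g] gives [2, 2, 2, 2, 2, 2, 2]; set D = diag(2, 2, 2, 2, 2, 2, 2) and form L = D - A. Diagonalising L (or applying a numerical eigensolver to the 7x7 matrix) gives the spectrum above. The single zero eigenvalue shows the graph is connected. The eigenvalues sum to 14, which equals trace(L) = 2|E|.

[0, 0.7530, 0.7530, 2.4450, 2.4450, 3.8019, 3.8019]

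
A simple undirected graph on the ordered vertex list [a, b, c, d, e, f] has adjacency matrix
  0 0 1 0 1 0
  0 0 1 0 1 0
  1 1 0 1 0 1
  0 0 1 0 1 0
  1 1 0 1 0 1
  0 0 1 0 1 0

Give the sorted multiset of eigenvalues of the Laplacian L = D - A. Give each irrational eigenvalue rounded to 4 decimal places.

[0, 2, 2, 2, 4, 6]

With the vertex order [a, b, c, d, e, f], the degrees are [2, 2, 4, 2, 4, 2], giving D = diag(2, 2, 4, 2, 4, 2) and L = D - A. The multiplicity of 0 as a Laplacian eigenvalue equals the number of connected components. By the matrix-tree theorem the graph has (1/6) * product of the nonzero eigenvalues = 32 spanning trees.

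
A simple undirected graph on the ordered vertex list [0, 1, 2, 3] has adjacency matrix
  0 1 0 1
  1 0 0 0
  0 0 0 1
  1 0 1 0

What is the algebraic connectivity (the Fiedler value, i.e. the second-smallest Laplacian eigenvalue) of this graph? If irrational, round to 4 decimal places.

Each diagonal entry of L is the vertex degree and each off-diagonal entry is -1 where an edge is present, 0 otherwise; in the order [0, 1, 2, 3] the diagonal is [2, 1, 1, 2]. The smallest Laplacian eigenvalue is always 0. The next one, lambda_2 = 0.5858, measures how hard the graph is to disconnect: larger values mean better connectivity. The largest eigenvalue, 3.4142, is at most the vertex count 4. By the matrix-tree theorem the graph has (1/4) * product of the nonzero eigenvalues = 1 spanning tree.

0.5858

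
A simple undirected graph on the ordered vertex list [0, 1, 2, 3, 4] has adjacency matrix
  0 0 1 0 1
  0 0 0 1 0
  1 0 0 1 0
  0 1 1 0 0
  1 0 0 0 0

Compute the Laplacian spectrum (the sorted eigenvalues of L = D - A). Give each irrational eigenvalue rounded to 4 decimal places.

Each diagonal entry of L is the vertex degree and each off-diagonal entry is -1 where an edge is present, 0 otherwise; in the order [0, 1, 2, 3, 4] the diagonal is [2, 1, 2, 2, 1]. The multiplicity of 0 as a Laplacian eigenvalue equals the number of connected components. The single zero eigenvalue shows the graph is connected. The eigenvalues sum to 8, which equals trace(L) = 2|E|.

[0, 0.3820, 1.3820, 2.6180, 3.6180]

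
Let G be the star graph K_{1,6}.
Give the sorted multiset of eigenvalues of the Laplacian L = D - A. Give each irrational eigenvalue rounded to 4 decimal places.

[0, 1, 1, 1, 1, 1, 7]

The graph has 7 vertices and degree multiset [6, 1, 1, 1, 1, 1, 1]; D is the diagonal matrix of degrees and L = D - A. Since every row of L sums to 0, the all-ones vector is in the kernel and 0 is an eigenvalue. The single zero eigenvalue shows the graph is connected. The largest eigenvalue, 7, is at most the vertex count 7. The eigenvalues sum to 12, which equals trace(L) = 2|E|.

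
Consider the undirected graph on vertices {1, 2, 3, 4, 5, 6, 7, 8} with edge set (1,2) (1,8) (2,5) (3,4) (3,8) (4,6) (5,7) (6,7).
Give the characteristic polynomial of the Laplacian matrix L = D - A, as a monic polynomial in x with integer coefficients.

Each diagonal entry of L is the vertex degree and each off-diagonal entry is -1 where an edge is present, 0 otherwise; in the order [1, 2, 3, 4, 5, 6, 7, 8] the diagonal is [2, 2, 2, 2, 2, 2, 2, 2]. Computing det(xI - L) by cofactor expansion (or equivalently via sum-over-permutations) gives x^8 - 16x^7 + 104x^6 - 352x^5 + 660x^4 - 672x^3 + 336x^2 - 64x. The constant term is 0 because L is singular (the all-ones vector lies in its kernel). The eigenvalues sum to 16, which equals trace(L) = 2|E|. The largest eigenvalue, 4, is at most the vertex count 8.

x^8 - 16x^7 + 104x^6 - 352x^5 + 660x^4 - 672x^3 + 336x^2 - 64x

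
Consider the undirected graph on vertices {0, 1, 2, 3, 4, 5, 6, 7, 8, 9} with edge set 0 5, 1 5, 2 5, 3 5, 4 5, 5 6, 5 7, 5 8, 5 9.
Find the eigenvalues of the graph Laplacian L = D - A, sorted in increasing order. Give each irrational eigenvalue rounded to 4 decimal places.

Reading degrees in the order [0, 1, 2, 3, 4, 5, 6, 7, 8, 9] gives [1, 1, 1, 1, 1, 9, 1, 1, 1, 1]; set D = diag(1, 1, 1, 1, 1, 9, 1, 1, 1, 1) and form L = D - A. L is symmetric positive semidefinite, so every eigenvalue is real and nonnegative. The single zero eigenvalue shows the graph is connected. By the matrix-tree theorem the graph has (1/10) * product of the nonzero eigenvalues = 1 spanning tree. The largest eigenvalue, 10, is at most the vertex count 10.

[0, 1, 1, 1, 1, 1, 1, 1, 1, 10]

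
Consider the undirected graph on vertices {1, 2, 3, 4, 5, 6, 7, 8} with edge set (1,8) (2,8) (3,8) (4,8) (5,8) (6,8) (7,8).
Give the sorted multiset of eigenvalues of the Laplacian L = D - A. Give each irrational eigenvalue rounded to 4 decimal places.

[0, 1, 1, 1, 1, 1, 1, 8]

Reading degrees in the order [1, 2, 3, 4, 5, 6, 7, 8] gives [1, 1, 1, 1, 1, 1, 1, 7]; set D = diag(1, 1, 1, 1, 1, 1, 1, 7) and form L = D - A. Diagonalising L (or applying a numerical eigensolver to the 8x8 matrix) gives the spectrum above. The eigenvalues sum to 14, which equals trace(L) = 2|E|.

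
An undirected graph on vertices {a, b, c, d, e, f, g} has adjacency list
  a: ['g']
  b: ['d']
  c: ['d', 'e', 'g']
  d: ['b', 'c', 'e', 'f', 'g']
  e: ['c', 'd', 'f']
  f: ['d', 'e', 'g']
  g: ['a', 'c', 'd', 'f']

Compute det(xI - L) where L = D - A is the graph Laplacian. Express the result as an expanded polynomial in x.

x^7 - 20x^6 + 155x^5 - 586x^4 + 1115x^3 - 984x^2 + 315x

With the vertex order [a, b, c, d, e, f, g], the degrees are [1, 1, 3, 5, 3, 3, 4], giving D = diag(1, 1, 3, 5, 3, 3, 4) and L = D - A. L has integer entries, so p(x) = det(xI - L) has integer coefficients. Expanding the determinant yields x^7 - 20x^6 + 155x^5 - 586x^4 + 1115x^3 - 984x^2 + 315x. The constant term is 0 because L is singular (the all-ones vector lies in its kernel). The eigenvalues sum to 20, which equals trace(L) = 2|E|.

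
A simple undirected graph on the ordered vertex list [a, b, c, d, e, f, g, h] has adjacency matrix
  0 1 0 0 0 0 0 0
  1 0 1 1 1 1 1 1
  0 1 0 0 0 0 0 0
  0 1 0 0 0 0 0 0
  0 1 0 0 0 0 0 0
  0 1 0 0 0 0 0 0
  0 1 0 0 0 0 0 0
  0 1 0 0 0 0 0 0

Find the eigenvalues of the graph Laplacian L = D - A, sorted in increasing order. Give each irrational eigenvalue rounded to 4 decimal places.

[0, 1, 1, 1, 1, 1, 1, 8]

Each diagonal entry of L is the vertex degree and each off-diagonal entry is -1 where an edge is present, 0 otherwise; in the order [a, b, c, d, e, f, g, h] the diagonal is [1, 7, 1, 1, 1, 1, 1, 1]. The multiplicity of 0 as a Laplacian eigenvalue equals the number of connected components. The single zero eigenvalue shows the graph is connected. There is one zero in the spectrum, matching the 1 component. The largest eigenvalue, 8, is at most the vertex count 8.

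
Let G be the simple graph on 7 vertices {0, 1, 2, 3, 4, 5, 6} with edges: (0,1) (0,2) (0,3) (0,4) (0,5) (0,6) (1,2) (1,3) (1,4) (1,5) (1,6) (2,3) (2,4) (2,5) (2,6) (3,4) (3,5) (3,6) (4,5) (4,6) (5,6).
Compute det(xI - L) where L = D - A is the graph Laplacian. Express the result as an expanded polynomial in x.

x^7 - 42x^6 + 735x^5 - 6860x^4 + 36015x^3 - 100842x^2 + 117649x

Reading degrees in the order [0, 1, 2, 3, 4, 5, 6] gives [6, 6, 6, 6, 6, 6, 6]; set D = diag(6, 6, 6, 6, 6, 6, 6) and form L = D - A. Computing det(xI - L) by cofactor expansion (or equivalently via sum-over-permutations) gives x^7 - 42x^6 + 735x^5 - 6860x^4 + 36015x^3 - 100842x^2 + 117649x. Since p(0) = det(-L) = 0, x divides p(x). The eigenvalues sum to 42, which equals trace(L) = 2|E|.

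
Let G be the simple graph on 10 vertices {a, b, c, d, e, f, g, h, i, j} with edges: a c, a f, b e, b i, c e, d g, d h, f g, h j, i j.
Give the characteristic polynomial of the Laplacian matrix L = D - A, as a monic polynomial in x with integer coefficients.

Reading degrees in the order [a, b, c, d, e, f, g, h, i, j] gives [2, 2, 2, 2, 2, 2, 2, 2, 2, 2]; set D = diag(2, 2, 2, 2, 2, 2, 2, 2, 2, 2) and form L = D - A. Computing det(xI - L) by cofactor expansion (or equivalently via sum-over-permutations) gives x^10 - 20x^9 + 170x^8 - 800x^7 + 2275x^6 - 4004x^5 + 4290x^4 - 2640x^3 + 825x^2 - 100x. The constant term is 0 because L is singular (the all-ones vector lies in its kernel). By the matrix-tree theorem the graph has (1/10) * product of the nonzero eigenvalues = 10 spanning trees. The eigenvalues sum to 20, which equals trace(L) = 2|E|.

x^10 - 20x^9 + 170x^8 - 800x^7 + 2275x^6 - 4004x^5 + 4290x^4 - 2640x^3 + 825x^2 - 100x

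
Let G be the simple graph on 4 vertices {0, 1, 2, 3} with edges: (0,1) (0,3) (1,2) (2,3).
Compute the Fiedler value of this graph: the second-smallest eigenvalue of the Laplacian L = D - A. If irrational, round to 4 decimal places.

Reading degrees in the order [0, 1, 2, 3] gives [2, 2, 2, 2]; set D = diag(2, 2, 2, 2) and form L = D - A. The smallest Laplacian eigenvalue is always 0. The next one, lambda_2 = 2, measures how hard the graph is to disconnect: larger values mean better connectivity. By the matrix-tree theorem the graph has (1/4) * product of the nonzero eigenvalues = 4 spanning trees.

2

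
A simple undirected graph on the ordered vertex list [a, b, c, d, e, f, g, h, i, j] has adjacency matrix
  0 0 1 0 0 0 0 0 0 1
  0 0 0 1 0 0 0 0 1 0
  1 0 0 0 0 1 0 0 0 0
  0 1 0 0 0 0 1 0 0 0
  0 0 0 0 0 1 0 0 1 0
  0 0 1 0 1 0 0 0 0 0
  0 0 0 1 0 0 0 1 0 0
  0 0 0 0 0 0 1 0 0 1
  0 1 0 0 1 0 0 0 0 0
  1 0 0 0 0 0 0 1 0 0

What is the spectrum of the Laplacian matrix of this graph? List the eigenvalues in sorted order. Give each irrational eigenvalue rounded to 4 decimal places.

[0, 0.3820, 0.3820, 1.3820, 1.3820, 2.6180, 2.6180, 3.6180, 3.6180, 4]

Each diagonal entry of L is the vertex degree and each off-diagonal entry is -1 where an edge is present, 0 otherwise; in the order [a, b, c, d, e, f, g, h, i, j] the diagonal is [2, 2, 2, 2, 2, 2, 2, 2, 2, 2]. Diagonalising L (or applying a numerical eigensolver to the 10x10 matrix) gives the spectrum above. The single zero eigenvalue shows the graph is connected.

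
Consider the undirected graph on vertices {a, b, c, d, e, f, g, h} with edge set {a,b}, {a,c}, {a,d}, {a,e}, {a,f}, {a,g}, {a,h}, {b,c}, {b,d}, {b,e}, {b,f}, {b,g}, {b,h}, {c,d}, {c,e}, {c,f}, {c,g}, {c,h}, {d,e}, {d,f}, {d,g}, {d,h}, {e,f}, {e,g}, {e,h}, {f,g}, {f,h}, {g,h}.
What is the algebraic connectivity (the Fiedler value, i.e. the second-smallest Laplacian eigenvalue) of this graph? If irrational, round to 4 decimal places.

Each diagonal entry of L is the vertex degree and each off-diagonal entry is -1 where an edge is present, 0 otherwise; in the order [a, b, c, d, e, f, g, h] the diagonal is [7, 7, 7, 7, 7, 7, 7, 7]. Computing the eigenvalues of L and sorting gives [0, 8, 8, 8, 8, 8, 8, 8]. The Fiedler value lambda_2 = 8 is strictly positive, so the graph is connected. The largest eigenvalue, 8, is at most the vertex count 8. There is one zero in the spectrum, matching the 1 component.

8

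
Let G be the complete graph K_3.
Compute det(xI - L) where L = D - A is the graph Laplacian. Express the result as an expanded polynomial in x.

x^3 - 6x^2 + 9x

The graph has 3 vertices and degree multiset [2, 2, 2]; D is the diagonal matrix of degrees and L = D - A. Computing det(xI - L) by cofactor expansion (or equivalently via sum-over-permutations) gives x^3 - 6x^2 + 9x. The constant term is 0 because L is singular (the all-ones vector lies in its kernel).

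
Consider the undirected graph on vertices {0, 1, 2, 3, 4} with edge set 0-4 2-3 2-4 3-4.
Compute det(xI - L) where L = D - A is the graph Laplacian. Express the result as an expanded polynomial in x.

x^5 - 8x^4 + 19x^3 - 12x^2

Reading degrees in the order [0, 1, 2, 3, 4] gives [1, 0, 2, 2, 3]; set D = diag(1, 0, 2, 2, 3) and form L = D - A. L has integer entries, so p(x) = det(xI - L) has integer coefficients. Expanding the determinant yields x^5 - 8x^4 + 19x^3 - 12x^2. The coefficient of x^4 equals -trace(L) = -8, matching the sum of degrees. There are 2 zeros in the spectrum, matching the 2 components.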